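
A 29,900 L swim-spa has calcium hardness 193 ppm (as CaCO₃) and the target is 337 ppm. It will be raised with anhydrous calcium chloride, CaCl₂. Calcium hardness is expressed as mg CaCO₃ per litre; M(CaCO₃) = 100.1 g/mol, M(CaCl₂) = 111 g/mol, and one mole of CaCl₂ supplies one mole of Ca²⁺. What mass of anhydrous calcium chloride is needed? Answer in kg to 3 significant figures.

4.77 kg

Hardness to add: (337 − 193) = 144 mg/L as CaCO₃ × 29,900 L = 4306 g as CaCO₃.
Moles of Ca²⁺ (1 mol Ca²⁺ ≡ 1 mol CaCO₃): 4306 / 100.1 g/mol = 43.01 mol.
Mass of CaCl₂: 43.01 × 111 = 4774 g.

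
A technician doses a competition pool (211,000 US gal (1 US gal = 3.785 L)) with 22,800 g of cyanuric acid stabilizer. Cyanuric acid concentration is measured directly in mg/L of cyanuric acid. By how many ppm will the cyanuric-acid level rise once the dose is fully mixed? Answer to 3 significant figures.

28.5 ppm

Volume: 211,000 US gal × 3.785 L/gal = 798,635 L.
Rise: 22,800 g / 798,635 L × 1000 = 28.55 mg/L.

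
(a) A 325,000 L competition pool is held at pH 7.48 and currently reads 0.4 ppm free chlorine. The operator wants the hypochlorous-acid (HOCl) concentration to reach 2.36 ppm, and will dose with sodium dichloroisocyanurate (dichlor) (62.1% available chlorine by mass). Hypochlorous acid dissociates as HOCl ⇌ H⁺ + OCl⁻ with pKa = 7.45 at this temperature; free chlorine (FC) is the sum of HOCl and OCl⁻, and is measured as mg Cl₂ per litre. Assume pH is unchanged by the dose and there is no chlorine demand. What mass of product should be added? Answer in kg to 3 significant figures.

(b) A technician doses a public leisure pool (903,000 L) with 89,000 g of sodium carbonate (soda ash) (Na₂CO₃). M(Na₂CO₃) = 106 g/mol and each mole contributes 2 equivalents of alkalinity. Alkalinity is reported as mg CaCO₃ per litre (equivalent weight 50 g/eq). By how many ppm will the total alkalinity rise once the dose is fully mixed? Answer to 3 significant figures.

(a) 2.35 kg; (b) 93.0 ppm

(a) [OCl⁻]/[HOCl] = 10^(pH − pKa) = 10^(7.48 − 7.45) = 1.072; fraction as HOCl = 1/(1 + 1.072) = 0.4827.
(a) Free chlorine required for 2.36 ppm HOCl: 2.36 / 0.4827 = 4.889 ppm.
(a) FC to add: 4.889 − 0.4 = 4.489 mg/L as Cl₂.
(a) Cl₂ equivalent: 4.489 mg/L × 325,000 L = 1459 g.
(a) Product at 62.1% available Cl: 1459 / 0.621 = 2349 g.

(b) Moles of Na₂CO₃: 89,000 g ÷ 106 g/mol = 839.6 mol → 1679 eq of alkalinity.
(b) As CaCO₃: 1679 eq × 50 g/eq = 83,960 g.
(b) Rise: 83,960 g / 903,000 L × 1000 = 92.98 mg/L.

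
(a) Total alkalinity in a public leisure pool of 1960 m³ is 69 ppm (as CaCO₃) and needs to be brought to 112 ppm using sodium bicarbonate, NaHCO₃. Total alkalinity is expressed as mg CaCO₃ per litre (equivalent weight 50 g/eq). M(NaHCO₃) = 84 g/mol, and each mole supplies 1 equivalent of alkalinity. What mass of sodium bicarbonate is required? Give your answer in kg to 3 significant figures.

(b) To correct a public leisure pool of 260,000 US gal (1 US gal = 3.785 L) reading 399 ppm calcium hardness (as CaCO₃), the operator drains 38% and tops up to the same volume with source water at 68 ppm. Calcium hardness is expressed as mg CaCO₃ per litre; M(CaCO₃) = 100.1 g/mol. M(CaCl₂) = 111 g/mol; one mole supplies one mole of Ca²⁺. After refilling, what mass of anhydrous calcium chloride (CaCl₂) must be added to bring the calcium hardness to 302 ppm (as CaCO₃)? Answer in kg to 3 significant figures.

(a) Volume: 1960 m³ = 1,960,000 L.
(a) Alkalinity to add: (112 − 69) = 43 mg/L as CaCO₃ × 1,960,000 L = 84,280 g as CaCO₃.
(a) Equivalents: 84,280 g ÷ 50 g/eq = 1686 eq.
(a) NaHCO₃ supplies 1 eq per mole → 1686 mol.
(a) Mass: 1686 mol × 84 g/mol = 141,600 g.

(b) Volume: 260,000 US gal × 3.785 L/gal = 984,100 L.
(b) After draining 38% and refilling: 399 × 0.62 + 68 × 0.38 = 273.22 ppm.
(b) Deficit to target: 302 − 273.22 = 28.78 mg/L.
(b) As CaCO₃: 28.78 mg/L × 984,100 L = 28,320 g; ÷ 100.1 = 282.9 mol Ca²⁺.
(b) Mass: 282.9 × 111 = 31,410 g.

(a) 142 kg; (b) 31.4 kg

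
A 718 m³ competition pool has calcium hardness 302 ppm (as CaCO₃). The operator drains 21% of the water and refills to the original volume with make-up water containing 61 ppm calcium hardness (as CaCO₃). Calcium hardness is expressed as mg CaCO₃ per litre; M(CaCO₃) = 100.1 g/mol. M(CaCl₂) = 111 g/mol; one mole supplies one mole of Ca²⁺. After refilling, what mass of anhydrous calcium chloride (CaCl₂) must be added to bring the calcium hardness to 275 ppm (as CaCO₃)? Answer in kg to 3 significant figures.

18.8 kg

Volume: 718 m³ = 718,000 L.
After draining 21% and refilling: 302 × 0.79 + 61 × 0.21 = 251.39 ppm.
Deficit to target: 275 − 251.39 = 23.61 mg/L.
As CaCO₃: 23.61 mg/L × 718,000 L = 16,950 g; ÷ 100.1 = 169.4 mol Ca²⁺.
Mass: 169.4 × 111 = 18,800 g.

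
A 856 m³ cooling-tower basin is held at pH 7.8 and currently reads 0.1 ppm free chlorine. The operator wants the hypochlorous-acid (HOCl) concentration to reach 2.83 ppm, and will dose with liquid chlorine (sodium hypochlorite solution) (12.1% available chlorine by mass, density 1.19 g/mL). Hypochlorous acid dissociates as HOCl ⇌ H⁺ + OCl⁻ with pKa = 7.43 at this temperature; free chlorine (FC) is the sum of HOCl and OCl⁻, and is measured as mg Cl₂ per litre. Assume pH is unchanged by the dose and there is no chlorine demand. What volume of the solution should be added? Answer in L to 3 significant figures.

55.7 L

Volume: 856 m³ = 856,000 L.
[OCl⁻]/[HOCl] = 10^(pH − pKa) = 10^(7.8 − 7.43) = 2.344; fraction as HOCl = 1/(1 + 2.344) = 0.299.
Free chlorine required for 2.83 ppm HOCl: 2.83 / 0.299 = 9.464 ppm.
FC to add: 9.464 − 0.1 = 9.364 mg/L as Cl₂.
Cl₂ equivalent: 9.364 mg/L × 856,000 L = 8016 g.
Product at 12.1% available Cl: 8016 / 0.121 = 66,250 g.
Volume: 66,250 g ÷ 1.19 g/mL = 55,670 mL.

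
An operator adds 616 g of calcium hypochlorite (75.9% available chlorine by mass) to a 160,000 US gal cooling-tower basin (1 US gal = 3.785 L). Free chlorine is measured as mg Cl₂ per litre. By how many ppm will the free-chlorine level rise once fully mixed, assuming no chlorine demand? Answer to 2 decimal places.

Volume: 160,000 US gal × 3.785 L/gal = 605,600 L.
Available chlorine delivered: 616 g × 0.759 = 467.5 g as Cl₂.
Concentration rise: 467.5 g / 605,600 L = 0.772 mg/L = 0.77 ppm.

0.77 ppm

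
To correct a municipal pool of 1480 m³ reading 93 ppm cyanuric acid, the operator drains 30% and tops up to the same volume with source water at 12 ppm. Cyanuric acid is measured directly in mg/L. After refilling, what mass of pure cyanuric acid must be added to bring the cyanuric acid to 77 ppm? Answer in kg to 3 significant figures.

12.3 kg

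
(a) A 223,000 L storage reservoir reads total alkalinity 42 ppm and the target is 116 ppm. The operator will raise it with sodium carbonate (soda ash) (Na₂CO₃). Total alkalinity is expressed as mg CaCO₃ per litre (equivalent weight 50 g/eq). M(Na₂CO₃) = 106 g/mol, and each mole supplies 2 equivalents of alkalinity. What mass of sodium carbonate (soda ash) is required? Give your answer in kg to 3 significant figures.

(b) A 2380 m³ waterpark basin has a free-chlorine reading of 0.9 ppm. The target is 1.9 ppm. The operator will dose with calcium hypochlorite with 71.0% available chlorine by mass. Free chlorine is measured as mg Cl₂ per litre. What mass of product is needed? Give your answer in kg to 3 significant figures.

(a) Alkalinity to add: (116 − 42) = 74 mg/L as CaCO₃ × 223,000 L = 16,500 g as CaCO₃.
(a) Equivalents: 16,500 g ÷ 50 g/eq = 330 eq.
(a) Each mole of Na₂CO₃ supplies 2 eq, so 330 / 2 = 165 mol.
(a) Mass: 165 mol × 106 g/mol = 17,490 g.

(b) Volume: 2380 m³ = 2,380,000 L.
(b) Chlorine deficit: 1.9 − 0.9 = 1 ppm = 1 mg/L as Cl₂.
(b) Cl₂ equivalent needed: 1 mg/L × 2,380,000 L = 2,380,000 mg = 2380 g.
(b) Product at 71.0% available chlorine: 2380 / 0.71 = 3352 g.

(a) 17.5 kg; (b) 3.35 kg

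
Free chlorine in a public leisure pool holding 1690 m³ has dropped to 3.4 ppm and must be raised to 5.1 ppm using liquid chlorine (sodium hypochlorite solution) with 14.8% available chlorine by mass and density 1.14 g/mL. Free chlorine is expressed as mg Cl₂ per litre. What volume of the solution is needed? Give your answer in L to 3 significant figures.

17.0 L

Volume: 1690 m³ = 1,690,000 L.
Chlorine deficit: 5.1 − 3.4 = 1.7 ppm = 1.7 mg/L as Cl₂.
Cl₂ equivalent needed: 1.7 mg/L × 1,690,000 L = 2,873,000 mg = 2873 g.
Product at 14.8% available chlorine: 2873 / 0.148 = 19,410 g.
Volume at density 1.14 g/mL: 19,410 g ÷ 1.14 g/mL = 17,030 mL.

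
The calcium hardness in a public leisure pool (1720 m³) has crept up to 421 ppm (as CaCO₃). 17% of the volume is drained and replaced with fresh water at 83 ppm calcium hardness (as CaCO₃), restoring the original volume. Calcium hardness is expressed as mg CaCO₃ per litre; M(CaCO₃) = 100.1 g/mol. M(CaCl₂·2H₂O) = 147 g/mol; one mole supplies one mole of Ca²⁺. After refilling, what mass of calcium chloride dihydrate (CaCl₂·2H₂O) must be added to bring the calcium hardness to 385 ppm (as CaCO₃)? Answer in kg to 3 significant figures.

Volume: 1720 m³ = 1,720,000 L.
After draining 17% and refilling: 421 × 0.83 + 83 × 0.17 = 363.54 ppm.
Deficit to target: 385 − 363.54 = 21.46 mg/L.
As CaCO₃: 21.46 mg/L × 1,720,000 L = 36,910 g; ÷ 100.1 = 368.7 mol Ca²⁺.
Mass: 368.7 × 147 = 54,210 g.

54.2 kg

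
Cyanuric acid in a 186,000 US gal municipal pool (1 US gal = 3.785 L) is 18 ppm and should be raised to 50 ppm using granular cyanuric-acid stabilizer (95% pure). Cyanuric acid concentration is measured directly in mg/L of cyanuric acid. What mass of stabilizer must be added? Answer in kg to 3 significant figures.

23.7 kg

Volume: 186,000 US gal × 3.785 L/gal = 704,010 L.
CYA to add: (50 − 18) = 32 mg/L × 704,010 L = 22,530 g cyanuric acid.
At 95% purity: 22,530 / 0.95 = 23,710 g product.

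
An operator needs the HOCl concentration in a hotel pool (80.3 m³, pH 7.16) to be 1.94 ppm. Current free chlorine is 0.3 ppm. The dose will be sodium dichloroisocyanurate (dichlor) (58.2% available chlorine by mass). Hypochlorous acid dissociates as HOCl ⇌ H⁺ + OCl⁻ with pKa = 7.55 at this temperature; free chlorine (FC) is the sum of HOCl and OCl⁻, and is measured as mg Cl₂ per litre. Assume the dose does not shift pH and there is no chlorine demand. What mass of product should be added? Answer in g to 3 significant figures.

335 g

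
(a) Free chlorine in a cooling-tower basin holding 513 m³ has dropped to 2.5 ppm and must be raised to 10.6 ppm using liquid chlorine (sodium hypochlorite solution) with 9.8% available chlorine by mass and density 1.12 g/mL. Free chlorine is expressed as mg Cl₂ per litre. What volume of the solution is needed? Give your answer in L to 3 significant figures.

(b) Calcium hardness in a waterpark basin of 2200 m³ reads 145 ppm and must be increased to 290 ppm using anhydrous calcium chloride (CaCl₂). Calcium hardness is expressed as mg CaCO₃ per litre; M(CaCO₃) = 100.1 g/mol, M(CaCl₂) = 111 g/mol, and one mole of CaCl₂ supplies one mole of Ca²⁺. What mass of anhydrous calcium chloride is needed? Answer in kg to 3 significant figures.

(a) Volume: 513 m³ = 513,000 L.
(a) Chlorine deficit: 10.6 − 2.5 = 8.1 ppm = 8.1 mg/L as Cl₂.
(a) Cl₂ equivalent needed: 8.1 mg/L × 513,000 L = 4,155,000 mg = 4155 g.
(a) Product at 9.8% available chlorine: 4155 / 0.098 = 42,400 g.
(a) Volume at density 1.12 g/mL: 42,400 g ÷ 1.12 g/mL = 37,860 mL.

(b) Volume: 2200 m³ = 2,200,000 L.
(b) Hardness to add: (290 − 145) = 145 mg/L as CaCO₃ × 2,200,000 L = 319,000 g as CaCO₃.
(b) Moles of Ca²⁺ (1 mol Ca²⁺ ≡ 1 mol CaCO₃): 319,000 / 100.1 g/mol = 3187 mol.
(b) Mass of CaCl₂: 3187 × 111 = 353,700 g.

(a) 37.9 L; (b) 354 kg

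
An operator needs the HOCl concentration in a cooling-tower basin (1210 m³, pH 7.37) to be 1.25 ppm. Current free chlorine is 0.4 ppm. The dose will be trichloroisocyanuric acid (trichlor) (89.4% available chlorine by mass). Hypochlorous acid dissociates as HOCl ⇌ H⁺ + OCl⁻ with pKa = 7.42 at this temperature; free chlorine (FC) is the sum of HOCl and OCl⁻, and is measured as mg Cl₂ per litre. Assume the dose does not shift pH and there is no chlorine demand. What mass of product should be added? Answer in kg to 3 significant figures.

2.66 kg

Volume: 1210 m³ = 1,210,000 L.
[OCl⁻]/[HOCl] = 10^(pH − pKa) = 10^(7.37 − 7.42) = 0.8913; fraction as HOCl = 1/(1 + 0.8913) = 0.5288.
Free chlorine required for 1.25 ppm HOCl: 1.25 / 0.5288 = 2.364 ppm.
FC to add: 2.364 − 0.4 = 1.964 mg/L as Cl₂.
Cl₂ equivalent: 1.964 mg/L × 1,210,000 L = 2377 g.
Product at 89.4% available Cl: 2377 / 0.894 = 2658 g.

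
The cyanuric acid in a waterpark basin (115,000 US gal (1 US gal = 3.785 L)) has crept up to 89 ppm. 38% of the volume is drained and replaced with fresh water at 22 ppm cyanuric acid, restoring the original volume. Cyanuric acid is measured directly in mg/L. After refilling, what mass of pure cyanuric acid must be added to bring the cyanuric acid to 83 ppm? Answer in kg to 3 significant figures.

Volume: 115,000 US gal × 3.785 L/gal = 435,275 L.
After draining 38% and refilling: 89 × 0.62 + 22 × 0.38 = 63.54 ppm.
Deficit to target: 83 − 63.54 = 19.46 mg/L.
Mass: 19.46 mg/L × 435,275 L = 8470 g cyanuric acid.

8.47 kg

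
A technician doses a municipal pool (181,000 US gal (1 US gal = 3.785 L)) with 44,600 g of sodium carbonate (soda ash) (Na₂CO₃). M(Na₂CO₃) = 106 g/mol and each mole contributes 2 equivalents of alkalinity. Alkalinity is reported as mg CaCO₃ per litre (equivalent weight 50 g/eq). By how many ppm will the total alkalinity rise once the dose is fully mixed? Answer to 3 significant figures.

61.4 ppm

Volume: 181,000 US gal × 3.785 L/gal = 685,085 L.
Moles of Na₂CO₃: 44,600 g ÷ 106 g/mol = 420.8 mol → 841.5 eq of alkalinity.
As CaCO₃: 841.5 eq × 50 g/eq = 42,080 g.
Rise: 42,080 g / 685,085 L × 1000 = 61.42 mg/L.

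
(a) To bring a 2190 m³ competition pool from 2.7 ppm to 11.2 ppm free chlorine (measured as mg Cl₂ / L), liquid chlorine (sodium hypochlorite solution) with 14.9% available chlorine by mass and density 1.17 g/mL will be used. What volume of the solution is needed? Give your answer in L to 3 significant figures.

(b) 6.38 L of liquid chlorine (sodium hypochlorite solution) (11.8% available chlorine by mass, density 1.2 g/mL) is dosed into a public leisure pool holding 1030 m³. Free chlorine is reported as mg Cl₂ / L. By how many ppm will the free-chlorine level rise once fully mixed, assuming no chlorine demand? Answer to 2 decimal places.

(a) Volume: 2190 m³ = 2,190,000 L.
(a) Chlorine deficit: 11.2 − 2.7 = 8.5 ppm = 8.5 mg/L as Cl₂.
(a) Cl₂ equivalent needed: 8.5 mg/L × 2,190,000 L = 18,620,000 mg = 18,620 g.
(a) Product at 14.9% available chlorine: 18,620 / 0.149 = 124,900 g.
(a) Volume at density 1.17 g/mL: 124,900 g ÷ 1.17 g/mL = 106,800 mL.

(b) Volume: 1030 m³ = 1,030,000 L.
(b) Mass of solution: 6.38 L × 1000 mL/L × 1.2 g/mL = 7656 g.
(b) Available chlorine delivered: 7656 g × 0.118 = 903.4 g as Cl₂.
(b) Concentration rise: 903.4 g / 1,030,000 L = 0.8771 mg/L = 0.88 ppm.

(a) 107 L; (b) 0.88 ppm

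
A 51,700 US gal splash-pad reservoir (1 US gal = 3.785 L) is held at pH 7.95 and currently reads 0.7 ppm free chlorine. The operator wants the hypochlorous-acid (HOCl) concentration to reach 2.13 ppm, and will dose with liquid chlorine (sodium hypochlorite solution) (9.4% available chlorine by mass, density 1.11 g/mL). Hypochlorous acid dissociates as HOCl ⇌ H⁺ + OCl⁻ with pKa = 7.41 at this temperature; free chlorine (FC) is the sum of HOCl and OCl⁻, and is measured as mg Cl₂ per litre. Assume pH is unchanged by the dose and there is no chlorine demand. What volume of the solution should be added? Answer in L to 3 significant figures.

16.5 L

Volume: 51,700 US gal × 3.785 L/gal = 195,684 L.
[OCl⁻]/[HOCl] = 10^(pH − pKa) = 10^(7.95 − 7.41) = 3.467; fraction as HOCl = 1/(1 + 3.467) = 0.2238.
Free chlorine required for 2.13 ppm HOCl: 2.13 / 0.2238 = 9.515 ppm.
FC to add: 9.515 − 0.7 = 8.815 mg/L as Cl₂.
Cl₂ equivalent: 8.815 mg/L × 195,684 L = 1725 g.
Product at 9.4% available Cl: 1725 / 0.094 = 18,350 g.
Volume: 18,350 g ÷ 1.11 g/mL = 16,530 mL.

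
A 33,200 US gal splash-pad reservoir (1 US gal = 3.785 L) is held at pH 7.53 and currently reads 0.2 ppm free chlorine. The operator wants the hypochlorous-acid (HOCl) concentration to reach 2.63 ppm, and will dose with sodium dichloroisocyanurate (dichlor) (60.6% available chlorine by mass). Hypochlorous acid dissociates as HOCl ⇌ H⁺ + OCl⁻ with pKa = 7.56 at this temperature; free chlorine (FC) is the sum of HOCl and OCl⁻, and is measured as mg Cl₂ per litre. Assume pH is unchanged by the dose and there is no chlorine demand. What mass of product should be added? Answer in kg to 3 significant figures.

Volume: 33,200 US gal × 3.785 L/gal = 125,662 L.
[OCl⁻]/[HOCl] = 10^(pH − pKa) = 10^(7.53 − 7.56) = 0.9333; fraction as HOCl = 1/(1 + 0.9333) = 0.5173.
Free chlorine required for 2.63 ppm HOCl: 2.63 / 0.5173 = 5.084 ppm.
FC to add: 5.084 − 0.2 = 4.884 mg/L as Cl₂.
Cl₂ equivalent: 4.884 mg/L × 125,662 L = 613.8 g.
Product at 60.6% available Cl: 613.8 / 0.606 = 1013 g.

1.01 kg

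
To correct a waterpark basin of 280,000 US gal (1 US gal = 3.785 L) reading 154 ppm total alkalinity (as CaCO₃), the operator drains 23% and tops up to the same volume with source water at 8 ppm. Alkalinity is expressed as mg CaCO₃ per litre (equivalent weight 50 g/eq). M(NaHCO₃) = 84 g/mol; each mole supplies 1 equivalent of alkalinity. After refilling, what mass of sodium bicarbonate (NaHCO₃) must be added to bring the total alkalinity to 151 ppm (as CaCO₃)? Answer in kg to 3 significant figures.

54.4 kg

Volume: 280,000 US gal × 3.785 L/gal = 1,059,800 L.
After draining 23% and refilling: 154 × 0.77 + 8 × 0.23 = 120.42 ppm.
Deficit to target: 151 − 120.42 = 30.58 mg/L.
As CaCO₃: 30.58 mg/L × 1,059,800 L = 32,410 g; ÷ 50 g/eq ÷ 1 = 648.2 mol NaHCO₃.
Mass: 648.2 × 84 = 54,450 g.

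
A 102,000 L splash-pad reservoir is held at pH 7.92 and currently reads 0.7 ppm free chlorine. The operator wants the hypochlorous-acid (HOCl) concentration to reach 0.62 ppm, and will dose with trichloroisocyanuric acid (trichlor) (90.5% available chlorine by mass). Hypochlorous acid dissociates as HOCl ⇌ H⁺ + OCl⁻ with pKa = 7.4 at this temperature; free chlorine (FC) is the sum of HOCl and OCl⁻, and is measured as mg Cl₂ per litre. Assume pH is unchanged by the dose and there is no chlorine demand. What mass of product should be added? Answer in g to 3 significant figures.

[OCl⁻]/[HOCl] = 10^(pH − pKa) = 10^(7.92 − 7.4) = 3.311; fraction as HOCl = 1/(1 + 3.311) = 0.2319.
Free chlorine required for 0.62 ppm HOCl: 0.62 / 0.2319 = 2.673 ppm.
FC to add: 2.673 − 0.7 = 1.973 mg/L as Cl₂.
Cl₂ equivalent: 1.973 mg/L × 102,000 L = 201.2 g.
Product at 90.5% available Cl: 201.2 / 0.905 = 222.4 g.

222 g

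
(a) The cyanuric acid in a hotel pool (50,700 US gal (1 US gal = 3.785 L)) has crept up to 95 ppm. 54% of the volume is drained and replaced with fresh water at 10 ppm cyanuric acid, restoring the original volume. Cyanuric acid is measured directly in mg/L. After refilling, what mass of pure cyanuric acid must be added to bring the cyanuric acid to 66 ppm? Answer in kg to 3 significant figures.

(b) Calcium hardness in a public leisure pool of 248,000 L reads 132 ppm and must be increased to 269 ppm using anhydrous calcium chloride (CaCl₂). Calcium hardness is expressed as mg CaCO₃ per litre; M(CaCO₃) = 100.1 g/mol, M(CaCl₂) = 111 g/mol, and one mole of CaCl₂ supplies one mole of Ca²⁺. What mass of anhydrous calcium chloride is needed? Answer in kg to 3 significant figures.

(a) Volume: 50,700 US gal × 3.785 L/gal = 191,900 L.
(a) After draining 54% and refilling: 95 × 0.46 + 10 × 0.54 = 49.1 ppm.
(a) Deficit to target: 66 − 49.1 = 16.9 mg/L.
(a) Mass: 16.9 mg/L × 191,900 L = 3243 g cyanuric acid.

(b) Hardness to add: (269 − 132) = 137 mg/L as CaCO₃ × 248,000 L = 33,980 g as CaCO₃.
(b) Moles of Ca²⁺ (1 mol Ca²⁺ ≡ 1 mol CaCO₃): 33,980 / 100.1 g/mol = 339.4 mol.
(b) Mass of CaCl₂: 339.4 × 111 = 37,680 g.

(a) 3.24 kg; (b) 37.7 kg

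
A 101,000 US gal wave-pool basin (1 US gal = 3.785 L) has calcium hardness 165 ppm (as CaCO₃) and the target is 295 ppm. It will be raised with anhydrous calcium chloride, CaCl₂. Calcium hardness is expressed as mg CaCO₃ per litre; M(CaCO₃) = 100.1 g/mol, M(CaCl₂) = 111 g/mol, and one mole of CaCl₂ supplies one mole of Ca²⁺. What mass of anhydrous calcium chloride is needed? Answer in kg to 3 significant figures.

Volume: 101,000 US gal × 3.785 L/gal = 382,285 L.
Hardness to add: (295 − 165) = 130 mg/L as CaCO₃ × 382,285 L = 49,700 g as CaCO₃.
Moles of Ca²⁺ (1 mol Ca²⁺ ≡ 1 mol CaCO₃): 49,700 / 100.1 g/mol = 496.5 mol.
Mass of CaCl₂: 496.5 × 111 = 55,110 g.

55.1 kg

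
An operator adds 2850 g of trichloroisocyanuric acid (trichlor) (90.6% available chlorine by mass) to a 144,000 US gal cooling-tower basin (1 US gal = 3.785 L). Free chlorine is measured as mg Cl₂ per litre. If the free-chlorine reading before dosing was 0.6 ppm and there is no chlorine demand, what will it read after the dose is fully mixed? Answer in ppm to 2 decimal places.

Volume: 144,000 US gal × 3.785 L/gal = 545,040 L.
Available chlorine delivered: 2850 g × 0.906 = 2582 g as Cl₂.
Concentration rise: 2582 g / 545,040 L = 4.737 mg/L = 4.74 ppm.
Final FC: 0.6 + 4.74 = 5.34 ppm.

5.34 ppm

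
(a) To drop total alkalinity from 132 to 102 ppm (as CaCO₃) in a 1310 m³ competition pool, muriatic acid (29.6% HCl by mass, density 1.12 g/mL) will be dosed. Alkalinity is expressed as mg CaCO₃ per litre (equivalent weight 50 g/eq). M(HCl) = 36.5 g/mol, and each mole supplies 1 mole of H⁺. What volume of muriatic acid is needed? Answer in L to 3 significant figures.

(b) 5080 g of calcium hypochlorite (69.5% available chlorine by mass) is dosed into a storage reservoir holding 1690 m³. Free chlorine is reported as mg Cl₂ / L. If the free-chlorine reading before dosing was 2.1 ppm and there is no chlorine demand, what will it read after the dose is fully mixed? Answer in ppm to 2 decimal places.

(a) 86.5 L; (b) 4.19 ppm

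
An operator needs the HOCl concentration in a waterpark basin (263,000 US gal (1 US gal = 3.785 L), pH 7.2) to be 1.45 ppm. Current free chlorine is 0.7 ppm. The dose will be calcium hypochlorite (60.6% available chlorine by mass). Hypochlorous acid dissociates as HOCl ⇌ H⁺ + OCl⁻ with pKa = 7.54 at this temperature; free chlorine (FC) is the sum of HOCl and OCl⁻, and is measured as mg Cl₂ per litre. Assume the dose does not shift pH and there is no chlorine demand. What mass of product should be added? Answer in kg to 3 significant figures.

2.32 kg

Volume: 263,000 US gal × 3.785 L/gal = 995,455 L.
[OCl⁻]/[HOCl] = 10^(pH − pKa) = 10^(7.2 − 7.54) = 0.4571; fraction as HOCl = 1/(1 + 0.4571) = 0.6863.
Free chlorine required for 1.45 ppm HOCl: 1.45 / 0.6863 = 2.113 ppm.
FC to add: 2.113 − 0.7 = 1.413 mg/L as Cl₂.
Cl₂ equivalent: 1.413 mg/L × 995,455 L = 1406 g.
Product at 60.6% available Cl: 1406 / 0.606 = 2321 g.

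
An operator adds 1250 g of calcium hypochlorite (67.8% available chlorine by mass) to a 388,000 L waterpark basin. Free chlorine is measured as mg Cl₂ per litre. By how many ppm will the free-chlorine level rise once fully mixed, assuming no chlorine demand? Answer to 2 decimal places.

Available chlorine delivered: 1250 g × 0.678 = 847.5 g as Cl₂.
Concentration rise: 847.5 g / 388,000 L = 2.184 mg/L = 2.18 ppm.

2.18 ppm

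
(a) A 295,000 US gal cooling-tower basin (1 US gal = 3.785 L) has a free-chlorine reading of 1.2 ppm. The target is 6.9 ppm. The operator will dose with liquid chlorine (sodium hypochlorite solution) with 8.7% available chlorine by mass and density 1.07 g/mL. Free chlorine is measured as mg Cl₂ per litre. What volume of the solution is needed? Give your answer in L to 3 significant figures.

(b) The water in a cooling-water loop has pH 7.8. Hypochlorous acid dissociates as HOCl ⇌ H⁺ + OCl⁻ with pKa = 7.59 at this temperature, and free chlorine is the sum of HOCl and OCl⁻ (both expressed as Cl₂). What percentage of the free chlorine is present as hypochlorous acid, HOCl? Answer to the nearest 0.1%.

(a) Volume: 295,000 US gal × 3.785 L/gal = 1,116,575 L.
(a) Chlorine deficit: 6.9 − 1.2 = 5.7 ppm = 5.7 mg/L as Cl₂.
(a) Cl₂ equivalent needed: 5.7 mg/L × 1,116,575 L = 6,364,000 mg = 6364 g.
(a) Product at 8.7% available chlorine: 6364 / 0.087 = 73,150 g.
(a) Volume at density 1.07 g/mL: 73,150 g ÷ 1.07 g/mL = 68,370 mL.

(b) [OCl⁻]/[HOCl] = 10^(pH − pKa) = 10^(7.8 − 7.59) = 10^0.21 = 1.622.
(b) Fraction as HOCl = 1 / (1 + 1.622) = 0.3814.

(a) 68.4 L; (b) 38.1%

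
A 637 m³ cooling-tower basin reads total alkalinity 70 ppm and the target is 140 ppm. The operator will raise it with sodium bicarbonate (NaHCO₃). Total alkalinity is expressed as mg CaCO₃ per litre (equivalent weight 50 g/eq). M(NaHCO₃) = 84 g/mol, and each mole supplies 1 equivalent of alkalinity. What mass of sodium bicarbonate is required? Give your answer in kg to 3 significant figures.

Volume: 637 m³ = 637,000 L.
Alkalinity to add: (140 − 70) = 70 mg/L as CaCO₃ × 637,000 L = 44,590 g as CaCO₃.
Equivalents: 44,590 g ÷ 50 g/eq = 891.8 eq.
NaHCO₃ supplies 1 eq per mole → 891.8 mol.
Mass: 891.8 mol × 84 g/mol = 74,910 g.

74.9 kg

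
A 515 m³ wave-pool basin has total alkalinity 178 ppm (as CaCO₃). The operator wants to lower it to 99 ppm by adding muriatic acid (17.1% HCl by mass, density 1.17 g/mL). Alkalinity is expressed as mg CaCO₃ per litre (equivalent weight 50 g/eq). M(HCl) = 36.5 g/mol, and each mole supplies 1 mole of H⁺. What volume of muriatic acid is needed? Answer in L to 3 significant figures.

148 L

Volume: 515 m³ = 515,000 L.
Alkalinity to neutralize: (178 − 99) = 79 mg/L as CaCO₃ × 515,000 L = 40,680 g as CaCO₃.
Equivalents of H⁺ required: 40,680 ÷ 50 g/eq = 813.7 eq = 813.7 mol HCl.
Mass of HCl: 813.7 × 36.5 = 29,700 g.
Mass of 17.1% solution: 29,700 / 0.171 = 173,700 g.
Volume: 173,700 g ÷ 1.17 g/mL = 148,400 mL.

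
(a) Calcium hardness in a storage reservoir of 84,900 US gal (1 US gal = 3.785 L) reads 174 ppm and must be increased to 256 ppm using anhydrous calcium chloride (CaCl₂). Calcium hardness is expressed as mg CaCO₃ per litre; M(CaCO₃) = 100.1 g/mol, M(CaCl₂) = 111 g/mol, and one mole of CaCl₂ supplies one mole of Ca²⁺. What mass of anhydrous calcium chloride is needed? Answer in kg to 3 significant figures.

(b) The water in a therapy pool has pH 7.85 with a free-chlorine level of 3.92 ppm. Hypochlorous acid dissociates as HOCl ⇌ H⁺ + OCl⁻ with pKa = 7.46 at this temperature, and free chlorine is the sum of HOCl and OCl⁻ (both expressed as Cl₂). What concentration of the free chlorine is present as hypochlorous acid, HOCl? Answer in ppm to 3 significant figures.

(a) Volume: 84,900 US gal × 3.785 L/gal = 321,346 L.
(a) Hardness to add: (256 − 174) = 82 mg/L as CaCO₃ × 321,346 L = 26,350 g as CaCO₃.
(a) Moles of Ca²⁺ (1 mol Ca²⁺ ≡ 1 mol CaCO₃): 26,350 / 100.1 g/mol = 263.2 mol.
(a) Mass of CaCl₂: 263.2 × 111 = 29,220 g.

(b) [OCl⁻]/[HOCl] = 10^(pH − pKa) = 10^(7.85 − 7.46) = 10^0.39 = 2.455.
(b) Fraction as HOCl = 1 / (1 + 2.455) = 0.2895.
(b) HOCl = 0.2895 × 3.92 ppm = 1.135 ppm.

(a) 29.2 kg; (b) 1.13 ppm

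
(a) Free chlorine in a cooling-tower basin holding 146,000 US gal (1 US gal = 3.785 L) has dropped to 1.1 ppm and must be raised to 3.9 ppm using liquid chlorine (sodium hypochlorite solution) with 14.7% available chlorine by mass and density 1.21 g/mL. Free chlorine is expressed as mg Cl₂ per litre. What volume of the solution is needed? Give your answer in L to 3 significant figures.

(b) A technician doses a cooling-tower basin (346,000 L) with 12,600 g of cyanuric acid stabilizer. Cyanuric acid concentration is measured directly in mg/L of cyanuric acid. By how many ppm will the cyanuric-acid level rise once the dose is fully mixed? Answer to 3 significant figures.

(a) Volume: 146,000 US gal × 3.785 L/gal = 552,610 L.
(a) Chlorine deficit: 3.9 − 1.1 = 2.8 ppm = 2.8 mg/L as Cl₂.
(a) Cl₂ equivalent needed: 2.8 mg/L × 552,610 L = 1,547,000 mg = 1547 g.
(a) Product at 14.7% available chlorine: 1547 / 0.147 = 10,530 g.
(a) Volume at density 1.21 g/mL: 10,530 g ÷ 1.21 g/mL = 8699 mL.

(b) Rise: 12,600 g / 346,000 L × 1000 = 36.42 mg/L.

(a) 8.70 L; (b) 36.4 ppm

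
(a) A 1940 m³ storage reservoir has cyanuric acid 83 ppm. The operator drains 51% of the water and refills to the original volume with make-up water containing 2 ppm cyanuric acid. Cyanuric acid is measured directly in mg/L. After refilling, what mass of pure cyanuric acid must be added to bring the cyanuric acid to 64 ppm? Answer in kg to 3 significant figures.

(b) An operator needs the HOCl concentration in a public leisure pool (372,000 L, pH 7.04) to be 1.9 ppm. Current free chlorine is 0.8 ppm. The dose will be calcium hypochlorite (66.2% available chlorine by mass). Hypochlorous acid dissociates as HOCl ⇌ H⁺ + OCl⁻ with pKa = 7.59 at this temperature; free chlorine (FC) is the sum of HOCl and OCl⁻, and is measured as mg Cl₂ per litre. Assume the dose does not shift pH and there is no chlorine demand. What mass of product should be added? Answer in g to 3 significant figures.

(a) 43.3 kg; (b) 919 g

(a) Volume: 1940 m³ = 1,940,000 L.
(a) After draining 51% and refilling: 83 × 0.49 + 2 × 0.51 = 41.69 ppm.
(a) Deficit to target: 64 − 41.69 = 22.31 mg/L.
(a) Mass: 22.31 mg/L × 1,940,000 L = 43,280 g cyanuric acid.

(b) [OCl⁻]/[HOCl] = 10^(pH − pKa) = 10^(7.04 − 7.59) = 0.2818; fraction as HOCl = 1/(1 + 0.2818) = 0.7801.
(b) Free chlorine required for 1.9 ppm HOCl: 1.9 / 0.7801 = 2.435 ppm.
(b) FC to add: 2.435 − 0.8 = 1.635 mg/L as Cl₂.
(b) Cl₂ equivalent: 1.635 mg/L × 372,000 L = 608.4 g.
(b) Product at 66.2% available Cl: 608.4 / 0.662 = 919 g.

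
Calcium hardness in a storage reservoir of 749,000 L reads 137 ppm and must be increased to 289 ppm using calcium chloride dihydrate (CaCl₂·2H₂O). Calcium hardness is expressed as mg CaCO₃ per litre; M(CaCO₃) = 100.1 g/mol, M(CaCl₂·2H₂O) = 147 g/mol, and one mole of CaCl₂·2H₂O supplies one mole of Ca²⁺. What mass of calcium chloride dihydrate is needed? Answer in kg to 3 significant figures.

167 kg

Hardness to add: (289 − 137) = 152 mg/L as CaCO₃ × 749,000 L = 113,800 g as CaCO₃.
Moles of Ca²⁺ (1 mol Ca²⁺ ≡ 1 mol CaCO₃): 113,800 / 100.1 g/mol = 1137 mol.
Mass of CaCl₂·2H₂O: 1137 × 147 = 167,200 g.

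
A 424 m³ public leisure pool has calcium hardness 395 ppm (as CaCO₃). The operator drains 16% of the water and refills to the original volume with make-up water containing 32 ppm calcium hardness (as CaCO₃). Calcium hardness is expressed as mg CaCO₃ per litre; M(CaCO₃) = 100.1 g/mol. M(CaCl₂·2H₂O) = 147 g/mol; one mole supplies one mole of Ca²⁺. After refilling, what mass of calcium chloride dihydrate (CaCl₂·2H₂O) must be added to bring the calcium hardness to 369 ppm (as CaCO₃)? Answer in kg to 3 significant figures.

20.0 kg

Volume: 424 m³ = 424,000 L.
After draining 16% and refilling: 395 × 0.84 + 32 × 0.16 = 336.92 ppm.
Deficit to target: 369 − 336.92 = 32.08 mg/L.
As CaCO₃: 32.08 mg/L × 424,000 L = 13,600 g; ÷ 100.1 = 135.9 mol Ca²⁺.
Mass: 135.9 × 147 = 19,970 g.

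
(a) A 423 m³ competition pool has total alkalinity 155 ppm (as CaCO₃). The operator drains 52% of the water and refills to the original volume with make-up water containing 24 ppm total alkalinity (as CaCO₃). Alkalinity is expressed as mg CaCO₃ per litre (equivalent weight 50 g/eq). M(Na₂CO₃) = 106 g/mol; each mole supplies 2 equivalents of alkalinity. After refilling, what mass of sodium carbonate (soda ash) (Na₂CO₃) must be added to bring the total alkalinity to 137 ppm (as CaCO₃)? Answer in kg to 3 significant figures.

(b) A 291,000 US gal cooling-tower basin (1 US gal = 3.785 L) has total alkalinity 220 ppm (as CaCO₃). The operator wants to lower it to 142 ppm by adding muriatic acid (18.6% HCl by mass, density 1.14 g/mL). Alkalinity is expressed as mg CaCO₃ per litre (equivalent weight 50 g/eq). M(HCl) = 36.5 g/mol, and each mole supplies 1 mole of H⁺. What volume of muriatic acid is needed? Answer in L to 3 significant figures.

(a) Volume: 423 m³ = 423,000 L.
(a) After draining 52% and refilling: 155 × 0.48 + 24 × 0.52 = 86.88 ppm.
(a) Deficit to target: 137 − 86.88 = 50.12 mg/L.
(a) As CaCO₃: 50.12 mg/L × 423,000 L = 21,200 g; ÷ 50 g/eq ÷ 2 = 212 mol Na₂CO₃.
(a) Mass: 212 × 106 = 22,470 g.

(b) Volume: 291,000 US gal × 3.785 L/gal = 1,101,435 L.
(b) Alkalinity to neutralize: (220 − 142) = 78 mg/L as CaCO₃ × 1,101,435 L = 85,910 g as CaCO₃.
(b) Equivalents of H⁺ required: 85,910 ÷ 50 g/eq = 1718 eq = 1718 mol HCl.
(b) Mass of HCl: 1718 × 36.5 = 62,720 g.
(b) Mass of 18.6% solution: 62,720 / 0.186 = 337,200 g.
(b) Volume: 337,200 g ÷ 1.14 g/mL = 295,800 mL.

(a) 22.5 kg; (b) 296 L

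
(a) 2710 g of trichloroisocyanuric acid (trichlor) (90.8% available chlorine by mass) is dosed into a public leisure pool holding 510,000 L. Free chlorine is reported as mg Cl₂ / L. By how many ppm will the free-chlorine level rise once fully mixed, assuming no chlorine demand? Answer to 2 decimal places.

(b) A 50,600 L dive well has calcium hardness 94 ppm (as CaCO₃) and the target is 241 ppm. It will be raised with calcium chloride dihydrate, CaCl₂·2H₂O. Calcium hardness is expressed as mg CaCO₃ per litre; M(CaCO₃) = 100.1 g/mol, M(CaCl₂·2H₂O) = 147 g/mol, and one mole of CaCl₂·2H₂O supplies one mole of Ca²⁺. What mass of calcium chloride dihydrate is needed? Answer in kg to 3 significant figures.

(a) Available chlorine delivered: 2710 g × 0.908 = 2461 g as Cl₂.
(a) Concentration rise: 2461 g / 510,000 L = 4.825 mg/L = 4.82 ppm.

(b) Hardness to add: (241 − 94) = 147 mg/L as CaCO₃ × 50,600 L = 7438 g as CaCO₃.
(b) Moles of Ca²⁺ (1 mol Ca²⁺ ≡ 1 mol CaCO₃): 7438 / 100.1 g/mol = 74.31 mol.
(b) Mass of CaCl₂·2H₂O: 74.31 × 147 = 10,920 g.

(a) 4.82 ppm; (b) 10.9 kg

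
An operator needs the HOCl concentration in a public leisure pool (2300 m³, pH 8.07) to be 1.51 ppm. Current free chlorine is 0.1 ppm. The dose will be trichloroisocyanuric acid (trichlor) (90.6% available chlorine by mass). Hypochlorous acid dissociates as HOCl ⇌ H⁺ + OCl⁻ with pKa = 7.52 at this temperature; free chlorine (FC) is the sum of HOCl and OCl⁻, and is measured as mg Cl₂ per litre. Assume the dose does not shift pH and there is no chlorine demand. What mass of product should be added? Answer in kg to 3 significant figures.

Volume: 2300 m³ = 2,300,000 L.
[OCl⁻]/[HOCl] = 10^(pH − pKa) = 10^(8.07 − 7.52) = 3.548; fraction as HOCl = 1/(1 + 3.548) = 0.2199.
Free chlorine required for 1.51 ppm HOCl: 1.51 / 0.2199 = 6.868 ppm.
FC to add: 6.868 − 0.1 = 6.768 mg/L as Cl₂.
Cl₂ equivalent: 6.768 mg/L × 2,300,000 L = 15,570 g.
Product at 90.6% available Cl: 15,570 / 0.906 = 17,180 g.

17.2 kg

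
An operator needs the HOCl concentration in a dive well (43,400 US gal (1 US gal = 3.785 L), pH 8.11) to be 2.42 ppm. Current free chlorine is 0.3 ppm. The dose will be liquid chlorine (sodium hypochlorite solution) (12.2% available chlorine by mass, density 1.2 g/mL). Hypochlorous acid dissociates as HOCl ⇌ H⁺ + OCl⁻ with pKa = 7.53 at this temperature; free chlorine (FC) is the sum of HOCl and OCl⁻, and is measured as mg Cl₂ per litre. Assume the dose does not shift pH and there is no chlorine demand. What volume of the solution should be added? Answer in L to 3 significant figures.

12.7 L

Volume: 43,400 US gal × 3.785 L/gal = 164,269 L.
[OCl⁻]/[HOCl] = 10^(pH − pKa) = 10^(8.11 − 7.53) = 3.802; fraction as HOCl = 1/(1 + 3.802) = 0.2083.
Free chlorine required for 2.42 ppm HOCl: 2.42 / 0.2083 = 11.62 ppm.
FC to add: 11.62 − 0.3 = 11.32 mg/L as Cl₂.
Cl₂ equivalent: 11.32 mg/L × 164,269 L = 1860 g.
Product at 12.2% available Cl: 1860 / 0.122 = 15,240 g.
Volume: 15,240 g ÷ 1.2 g/mL = 12,700 mL.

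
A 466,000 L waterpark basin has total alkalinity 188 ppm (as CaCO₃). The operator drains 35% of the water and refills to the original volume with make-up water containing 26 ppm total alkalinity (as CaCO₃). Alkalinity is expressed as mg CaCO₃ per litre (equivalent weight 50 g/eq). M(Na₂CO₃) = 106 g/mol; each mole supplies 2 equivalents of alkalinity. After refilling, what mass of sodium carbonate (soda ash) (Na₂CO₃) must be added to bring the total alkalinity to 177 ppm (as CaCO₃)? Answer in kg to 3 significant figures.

After draining 35% and refilling: 188 × 0.65 + 26 × 0.35 = 131.3 ppm.
Deficit to target: 177 − 131.3 = 45.7 mg/L.
As CaCO₃: 45.7 mg/L × 466,000 L = 21,300 g; ÷ 50 g/eq ÷ 2 = 213 mol Na₂CO₃.
Mass: 213 × 106 = 22,570 g.

22.6 kg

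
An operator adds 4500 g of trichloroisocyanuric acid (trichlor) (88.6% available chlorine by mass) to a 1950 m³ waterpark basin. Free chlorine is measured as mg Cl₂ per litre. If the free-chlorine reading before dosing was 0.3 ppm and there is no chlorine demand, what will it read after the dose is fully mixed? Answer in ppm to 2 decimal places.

Volume: 1950 m³ = 1,950,000 L.
Available chlorine delivered: 4500 g × 0.886 = 3987 g as Cl₂.
Concentration rise: 3987 g / 1,950,000 L = 2.045 mg/L = 2.04 ppm.
Final FC: 0.3 + 2.04 = 2.34 ppm.

2.34 ppm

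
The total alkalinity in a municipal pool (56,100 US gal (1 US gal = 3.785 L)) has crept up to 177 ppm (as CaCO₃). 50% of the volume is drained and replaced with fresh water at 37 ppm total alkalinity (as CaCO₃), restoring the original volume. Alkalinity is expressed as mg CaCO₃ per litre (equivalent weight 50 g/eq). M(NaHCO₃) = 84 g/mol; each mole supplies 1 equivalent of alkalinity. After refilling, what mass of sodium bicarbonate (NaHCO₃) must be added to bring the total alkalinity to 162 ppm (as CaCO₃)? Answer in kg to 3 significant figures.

19.6 kg

Volume: 56,100 US gal × 3.785 L/gal = 212,338 L.
After draining 50% and refilling: 177 × 0.50 + 37 × 0.50 = 107 ppm.
Deficit to target: 162 − 107 = 55 mg/L.
As CaCO₃: 55 mg/L × 212,338 L = 11,680 g; ÷ 50 g/eq ÷ 1 = 233.6 mol NaHCO₃.
Mass: 233.6 × 84 = 19,620 g.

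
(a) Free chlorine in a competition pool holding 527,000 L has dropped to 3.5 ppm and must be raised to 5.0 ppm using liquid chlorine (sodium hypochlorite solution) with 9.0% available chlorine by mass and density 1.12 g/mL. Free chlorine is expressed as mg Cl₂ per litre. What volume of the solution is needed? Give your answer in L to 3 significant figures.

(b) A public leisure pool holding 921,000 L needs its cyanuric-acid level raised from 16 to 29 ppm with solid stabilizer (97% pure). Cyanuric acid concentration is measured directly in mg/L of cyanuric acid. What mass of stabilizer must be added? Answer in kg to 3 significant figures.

(a) 7.84 L; (b) 12.3 kg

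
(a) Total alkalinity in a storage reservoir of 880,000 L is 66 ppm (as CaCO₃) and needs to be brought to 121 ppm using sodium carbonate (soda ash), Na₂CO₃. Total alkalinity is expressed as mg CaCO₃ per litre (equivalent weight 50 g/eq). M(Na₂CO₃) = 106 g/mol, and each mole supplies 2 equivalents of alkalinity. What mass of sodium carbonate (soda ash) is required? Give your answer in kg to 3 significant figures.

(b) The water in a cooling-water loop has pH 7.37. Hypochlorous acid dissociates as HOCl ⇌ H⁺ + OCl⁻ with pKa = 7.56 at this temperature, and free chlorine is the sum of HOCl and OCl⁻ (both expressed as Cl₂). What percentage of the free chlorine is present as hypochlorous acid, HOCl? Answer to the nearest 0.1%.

(a) Alkalinity to add: (121 − 66) = 55 mg/L as CaCO₃ × 880,000 L = 48,400 g as CaCO₃.
(a) Equivalents: 48,400 g ÷ 50 g/eq = 968 eq.
(a) Each mole of Na₂CO₃ supplies 2 eq, so 968 / 2 = 484 mol.
(a) Mass: 484 mol × 106 g/mol = 51,300 g.

(b) [OCl⁻]/[HOCl] = 10^(pH − pKa) = 10^(7.37 − 7.56) = 10^-0.19 = 0.6457.
(b) Fraction as HOCl = 1 / (1 + 0.6457) = 0.6077.

(a) 51.3 kg; (b) 60.8%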